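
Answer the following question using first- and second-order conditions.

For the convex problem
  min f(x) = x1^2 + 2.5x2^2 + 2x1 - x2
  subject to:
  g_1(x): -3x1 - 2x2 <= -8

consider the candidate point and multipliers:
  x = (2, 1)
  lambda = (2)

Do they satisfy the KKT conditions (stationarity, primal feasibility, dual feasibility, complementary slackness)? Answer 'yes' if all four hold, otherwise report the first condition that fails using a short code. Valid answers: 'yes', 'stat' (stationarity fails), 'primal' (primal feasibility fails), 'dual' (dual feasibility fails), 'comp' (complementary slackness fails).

Gradient of f: grad f(x) = Q x + c = (6, 4)
Constraint values g_i(x) = a_i^T x - b_i:
  g_1((2, 1)) = 0
Stationarity residual: grad f(x) + sum_i lambda_i a_i = (0, 0)
  -> stationarity OK
Primal feasibility (all g_i <= 0): OK
Dual feasibility (all lambda_i >= 0): OK
Complementary slackness (lambda_i * g_i(x) = 0 for all i): OK

Verdict: yes, KKT holds.

yes


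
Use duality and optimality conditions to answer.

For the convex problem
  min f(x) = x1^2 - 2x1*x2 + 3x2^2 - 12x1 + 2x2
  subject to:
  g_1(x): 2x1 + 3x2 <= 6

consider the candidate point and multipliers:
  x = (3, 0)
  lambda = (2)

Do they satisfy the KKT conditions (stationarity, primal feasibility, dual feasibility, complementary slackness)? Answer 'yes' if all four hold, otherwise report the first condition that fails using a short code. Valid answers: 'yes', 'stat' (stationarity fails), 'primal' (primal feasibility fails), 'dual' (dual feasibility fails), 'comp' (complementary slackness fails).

Gradient of f: grad f(x) = Q x + c = (-6, -4)
Constraint values g_i(x) = a_i^T x - b_i:
  g_1((3, 0)) = 0
Stationarity residual: grad f(x) + sum_i lambda_i a_i = (-2, 2)
  -> stationarity FAILS
Primal feasibility (all g_i <= 0): OK
Dual feasibility (all lambda_i >= 0): OK
Complementary slackness (lambda_i * g_i(x) = 0 for all i): OK

Verdict: the first failing condition is stationarity -> stat.

stat


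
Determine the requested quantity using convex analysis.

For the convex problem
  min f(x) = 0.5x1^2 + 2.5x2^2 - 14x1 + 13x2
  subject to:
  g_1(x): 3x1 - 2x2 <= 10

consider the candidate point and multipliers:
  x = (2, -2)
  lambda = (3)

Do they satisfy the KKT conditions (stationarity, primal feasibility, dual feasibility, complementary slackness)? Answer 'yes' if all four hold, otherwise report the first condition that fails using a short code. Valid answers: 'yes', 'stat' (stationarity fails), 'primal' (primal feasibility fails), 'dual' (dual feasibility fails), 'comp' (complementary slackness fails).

Gradient of f: grad f(x) = Q x + c = (-12, 3)
Constraint values g_i(x) = a_i^T x - b_i:
  g_1((2, -2)) = 0
Stationarity residual: grad f(x) + sum_i lambda_i a_i = (-3, -3)
  -> stationarity FAILS
Primal feasibility (all g_i <= 0): OK
Dual feasibility (all lambda_i >= 0): OK
Complementary slackness (lambda_i * g_i(x) = 0 for all i): OK

Verdict: the first failing condition is stationarity -> stat.

stat


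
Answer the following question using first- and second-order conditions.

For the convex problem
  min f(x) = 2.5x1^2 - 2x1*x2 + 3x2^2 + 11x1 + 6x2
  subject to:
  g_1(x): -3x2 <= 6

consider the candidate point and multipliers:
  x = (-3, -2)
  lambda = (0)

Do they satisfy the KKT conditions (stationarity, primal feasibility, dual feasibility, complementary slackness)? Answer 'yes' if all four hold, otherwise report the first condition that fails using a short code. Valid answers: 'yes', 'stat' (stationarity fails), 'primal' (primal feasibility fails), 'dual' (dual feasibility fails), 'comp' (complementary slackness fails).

Gradient of f: grad f(x) = Q x + c = (0, 0)
Constraint values g_i(x) = a_i^T x - b_i:
  g_1((-3, -2)) = 0
Stationarity residual: grad f(x) + sum_i lambda_i a_i = (0, 0)
  -> stationarity OK
Primal feasibility (all g_i <= 0): OK
Dual feasibility (all lambda_i >= 0): OK
Complementary slackness (lambda_i * g_i(x) = 0 for all i): OK

Verdict: yes, KKT holds.

yes


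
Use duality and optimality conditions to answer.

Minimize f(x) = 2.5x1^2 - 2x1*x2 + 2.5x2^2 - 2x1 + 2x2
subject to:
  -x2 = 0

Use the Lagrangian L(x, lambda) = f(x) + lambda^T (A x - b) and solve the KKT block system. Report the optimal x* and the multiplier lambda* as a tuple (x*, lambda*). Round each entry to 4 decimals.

Form the Lagrangian:
  L(x, lambda) = (1/2) x^T Q x + c^T x + lambda^T (A x - b)
Stationarity (grad_x L = 0): Q x + c + A^T lambda = 0.
Primal feasibility: A x = b.

This gives the KKT block system:
  [ Q   A^T ] [ x     ]   [-c ]
  [ A    0  ] [ lambda ] = [ b ]

Solving the linear system:
  x*      = (0.4, 0)
  lambda* = (1.2)
  f(x*)   = -0.4

x* = (0.4, 0), lambda* = (1.2)


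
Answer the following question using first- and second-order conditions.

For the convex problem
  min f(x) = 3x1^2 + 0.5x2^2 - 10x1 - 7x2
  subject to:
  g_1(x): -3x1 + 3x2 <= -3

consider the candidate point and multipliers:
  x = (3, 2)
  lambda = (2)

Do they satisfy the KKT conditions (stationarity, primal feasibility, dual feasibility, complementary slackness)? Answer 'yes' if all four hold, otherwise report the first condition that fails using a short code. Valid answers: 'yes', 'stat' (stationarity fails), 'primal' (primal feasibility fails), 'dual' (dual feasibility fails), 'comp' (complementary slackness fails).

Gradient of f: grad f(x) = Q x + c = (8, -5)
Constraint values g_i(x) = a_i^T x - b_i:
  g_1((3, 2)) = 0
Stationarity residual: grad f(x) + sum_i lambda_i a_i = (2, 1)
  -> stationarity FAILS
Primal feasibility (all g_i <= 0): OK
Dual feasibility (all lambda_i >= 0): OK
Complementary slackness (lambda_i * g_i(x) = 0 for all i): OK

Verdict: the first failing condition is stationarity -> stat.

stat


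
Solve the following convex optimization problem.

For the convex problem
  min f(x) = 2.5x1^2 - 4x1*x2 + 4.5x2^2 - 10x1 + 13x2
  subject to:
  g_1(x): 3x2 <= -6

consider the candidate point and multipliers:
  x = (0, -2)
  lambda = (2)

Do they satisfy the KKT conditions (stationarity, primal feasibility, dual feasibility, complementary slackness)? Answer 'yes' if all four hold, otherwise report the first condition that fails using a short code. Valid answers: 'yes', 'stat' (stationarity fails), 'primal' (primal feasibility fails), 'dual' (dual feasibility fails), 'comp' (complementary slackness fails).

Gradient of f: grad f(x) = Q x + c = (-2, -5)
Constraint values g_i(x) = a_i^T x - b_i:
  g_1((0, -2)) = 0
Stationarity residual: grad f(x) + sum_i lambda_i a_i = (-2, 1)
  -> stationarity FAILS
Primal feasibility (all g_i <= 0): OK
Dual feasibility (all lambda_i >= 0): OK
Complementary slackness (lambda_i * g_i(x) = 0 for all i): OK

Verdict: the first failing condition is stationarity -> stat.

stat


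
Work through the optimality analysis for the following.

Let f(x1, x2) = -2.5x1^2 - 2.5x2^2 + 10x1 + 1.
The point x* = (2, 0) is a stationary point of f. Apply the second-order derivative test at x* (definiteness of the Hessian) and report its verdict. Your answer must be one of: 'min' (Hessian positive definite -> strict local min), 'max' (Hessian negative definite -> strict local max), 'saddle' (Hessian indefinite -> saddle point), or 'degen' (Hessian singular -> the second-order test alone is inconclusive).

Compute the Hessian H = grad^2 f:
  H = [[-5, 0], [0, -5]]
Verify stationarity: grad f(x*) = H x* + g = (0, 0).
Eigenvalues of H: -5, -5.
Both eigenvalues < 0, so H is negative definite -> x* is a strict local max.

max


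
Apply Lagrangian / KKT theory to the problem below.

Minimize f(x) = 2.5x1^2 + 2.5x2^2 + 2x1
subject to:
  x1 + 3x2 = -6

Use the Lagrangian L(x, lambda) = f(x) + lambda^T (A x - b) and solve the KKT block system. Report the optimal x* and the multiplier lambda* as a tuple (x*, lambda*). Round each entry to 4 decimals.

Form the Lagrangian:
  L(x, lambda) = (1/2) x^T Q x + c^T x + lambda^T (A x - b)
Stationarity (grad_x L = 0): Q x + c + A^T lambda = 0.
Primal feasibility: A x = b.

This gives the KKT block system:
  [ Q   A^T ] [ x     ]   [-c ]
  [ A    0  ] [ lambda ] = [ b ]

Solving the linear system:
  x*      = (-0.96, -1.68)
  lambda* = (2.8)
  f(x*)   = 7.44

x* = (-0.96, -1.68), lambda* = (2.8)


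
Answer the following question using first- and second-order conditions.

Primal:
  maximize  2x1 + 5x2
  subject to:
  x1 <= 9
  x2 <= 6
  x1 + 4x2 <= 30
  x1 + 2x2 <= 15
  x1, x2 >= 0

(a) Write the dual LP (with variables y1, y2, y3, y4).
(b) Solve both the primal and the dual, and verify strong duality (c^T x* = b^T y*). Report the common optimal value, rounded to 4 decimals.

The standard primal-dual pair for 'max c^T x s.t. A x <= b, x >= 0' is:
  Dual:  min b^T y  s.t.  A^T y >= c,  y >= 0.

So the dual LP is:
  minimize  9y1 + 6y2 + 30y3 + 15y4
  subject to:
    y1 + y3 + y4 >= 2
    y2 + 4y3 + 2y4 >= 5
    y1, y2, y3, y4 >= 0

Solving the primal: x* = (3, 6).
  primal value c^T x* = 36.
Solving the dual: y* = (0, 1, 0, 2).
  dual value b^T y* = 36.
Strong duality: c^T x* = b^T y*. Confirmed.

36


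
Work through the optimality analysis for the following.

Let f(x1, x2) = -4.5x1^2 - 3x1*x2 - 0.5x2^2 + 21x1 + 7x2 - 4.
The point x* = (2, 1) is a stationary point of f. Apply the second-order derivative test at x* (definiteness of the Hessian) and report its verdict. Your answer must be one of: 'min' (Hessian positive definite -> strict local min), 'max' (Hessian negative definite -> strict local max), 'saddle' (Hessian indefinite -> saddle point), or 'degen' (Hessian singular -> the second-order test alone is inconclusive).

Compute the Hessian H = grad^2 f:
  H = [[-9, -3], [-3, -1]]
Verify stationarity: grad f(x*) = H x* + g = (0, 0).
Eigenvalues of H: -10, 0.
H has a zero eigenvalue (singular; negative semidefinite but not definite), so H is neither positive definite, negative definite, nor indefinite. The second-order test alone is inconclusive -> degen.
(Indeed, f is constant along the null direction of H through x*, so x* is not a strict local extremum.)

degen


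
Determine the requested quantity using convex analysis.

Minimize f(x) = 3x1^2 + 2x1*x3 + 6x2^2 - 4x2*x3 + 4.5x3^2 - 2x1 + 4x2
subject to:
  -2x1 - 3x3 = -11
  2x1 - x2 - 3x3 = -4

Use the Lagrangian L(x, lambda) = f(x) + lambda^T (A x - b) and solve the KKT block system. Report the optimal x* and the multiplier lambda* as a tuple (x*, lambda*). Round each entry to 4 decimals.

Form the Lagrangian:
  L(x, lambda) = (1/2) x^T Q x + c^T x + lambda^T (A x - b)
Stationarity (grad_x L = 0): Q x + c + A^T lambda = 0.
Primal feasibility: A x = b.

This gives the KKT block system:
  [ Q   A^T ] [ x     ]   [-c ]
  [ A    0  ] [ lambda ] = [ b ]

Solving the linear system:
  x*      = (1.8761, 0.5045, 2.4159)
  lambda* = (7.435, 0.3907)
  f(x*)   = 40.8072

x* = (1.8761, 0.5045, 2.4159), lambda* = (7.435, 0.3907)


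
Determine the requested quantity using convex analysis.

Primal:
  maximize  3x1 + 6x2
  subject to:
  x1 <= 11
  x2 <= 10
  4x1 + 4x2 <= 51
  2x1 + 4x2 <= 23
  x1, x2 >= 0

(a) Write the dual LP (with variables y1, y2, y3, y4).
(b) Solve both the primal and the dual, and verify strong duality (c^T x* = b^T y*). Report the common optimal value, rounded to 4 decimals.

The standard primal-dual pair for 'max c^T x s.t. A x <= b, x >= 0' is:
  Dual:  min b^T y  s.t.  A^T y >= c,  y >= 0.

So the dual LP is:
  minimize  11y1 + 10y2 + 51y3 + 23y4
  subject to:
    y1 + 4y3 + 2y4 >= 3
    y2 + 4y3 + 4y4 >= 6
    y1, y2, y3, y4 >= 0

Solving the primal: x* = (11, 0.25).
  primal value c^T x* = 34.5.
Solving the dual: y* = (0, 0, 0, 1.5).
  dual value b^T y* = 34.5.
Strong duality: c^T x* = b^T y*. Confirmed.

34.5


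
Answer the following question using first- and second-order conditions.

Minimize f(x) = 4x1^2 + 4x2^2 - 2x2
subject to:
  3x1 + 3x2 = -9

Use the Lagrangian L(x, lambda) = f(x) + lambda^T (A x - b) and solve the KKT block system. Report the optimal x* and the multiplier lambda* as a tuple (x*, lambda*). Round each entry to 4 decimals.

Form the Lagrangian:
  L(x, lambda) = (1/2) x^T Q x + c^T x + lambda^T (A x - b)
Stationarity (grad_x L = 0): Q x + c + A^T lambda = 0.
Primal feasibility: A x = b.

This gives the KKT block system:
  [ Q   A^T ] [ x     ]   [-c ]
  [ A    0  ] [ lambda ] = [ b ]

Solving the linear system:
  x*      = (-1.625, -1.375)
  lambda* = (4.3333)
  f(x*)   = 20.875

x* = (-1.625, -1.375), lambda* = (4.3333)


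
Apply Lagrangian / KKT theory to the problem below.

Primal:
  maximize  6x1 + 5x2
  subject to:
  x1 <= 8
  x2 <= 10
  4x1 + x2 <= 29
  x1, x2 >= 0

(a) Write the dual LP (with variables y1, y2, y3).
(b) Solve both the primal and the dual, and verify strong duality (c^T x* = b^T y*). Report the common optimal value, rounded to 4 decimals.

The standard primal-dual pair for 'max c^T x s.t. A x <= b, x >= 0' is:
  Dual:  min b^T y  s.t.  A^T y >= c,  y >= 0.

So the dual LP is:
  minimize  8y1 + 10y2 + 29y3
  subject to:
    y1 + 4y3 >= 6
    y2 + y3 >= 5
    y1, y2, y3 >= 0

Solving the primal: x* = (4.75, 10).
  primal value c^T x* = 78.5.
Solving the dual: y* = (0, 3.5, 1.5).
  dual value b^T y* = 78.5.
Strong duality: c^T x* = b^T y*. Confirmed.

78.5


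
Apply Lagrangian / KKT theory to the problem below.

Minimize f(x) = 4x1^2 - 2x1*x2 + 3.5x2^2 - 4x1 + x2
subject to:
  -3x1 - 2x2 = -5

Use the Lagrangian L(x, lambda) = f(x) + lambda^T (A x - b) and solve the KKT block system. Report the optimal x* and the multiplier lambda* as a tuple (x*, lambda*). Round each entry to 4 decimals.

Form the Lagrangian:
  L(x, lambda) = (1/2) x^T Q x + c^T x + lambda^T (A x - b)
Stationarity (grad_x L = 0): Q x + c + A^T lambda = 0.
Primal feasibility: A x = b.

This gives the KKT block system:
  [ Q   A^T ] [ x     ]   [-c ]
  [ A    0  ] [ lambda ] = [ b ]

Solving the linear system:
  x*      = (1.2353, 0.6471)
  lambda* = (1.5294)
  f(x*)   = 1.6765

x* = (1.2353, 0.6471), lambda* = (1.5294)


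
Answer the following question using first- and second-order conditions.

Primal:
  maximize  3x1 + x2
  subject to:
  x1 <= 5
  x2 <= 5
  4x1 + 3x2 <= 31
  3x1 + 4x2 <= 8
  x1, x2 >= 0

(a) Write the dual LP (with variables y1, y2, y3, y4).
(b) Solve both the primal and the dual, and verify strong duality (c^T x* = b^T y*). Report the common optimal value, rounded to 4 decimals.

The standard primal-dual pair for 'max c^T x s.t. A x <= b, x >= 0' is:
  Dual:  min b^T y  s.t.  A^T y >= c,  y >= 0.

So the dual LP is:
  minimize  5y1 + 5y2 + 31y3 + 8y4
  subject to:
    y1 + 4y3 + 3y4 >= 3
    y2 + 3y3 + 4y4 >= 1
    y1, y2, y3, y4 >= 0

Solving the primal: x* = (2.6667, 0).
  primal value c^T x* = 8.
Solving the dual: y* = (0, 0, 0, 1).
  dual value b^T y* = 8.
Strong duality: c^T x* = b^T y*. Confirmed.

8


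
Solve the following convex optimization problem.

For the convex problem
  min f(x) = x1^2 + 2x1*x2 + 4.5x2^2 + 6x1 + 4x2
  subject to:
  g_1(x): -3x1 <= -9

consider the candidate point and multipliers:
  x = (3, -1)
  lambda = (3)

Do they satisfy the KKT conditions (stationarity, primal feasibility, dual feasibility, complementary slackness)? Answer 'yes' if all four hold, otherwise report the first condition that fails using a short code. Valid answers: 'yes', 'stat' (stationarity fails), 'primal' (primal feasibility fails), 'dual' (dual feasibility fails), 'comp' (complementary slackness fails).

Gradient of f: grad f(x) = Q x + c = (10, 1)
Constraint values g_i(x) = a_i^T x - b_i:
  g_1((3, -1)) = 0
Stationarity residual: grad f(x) + sum_i lambda_i a_i = (1, 1)
  -> stationarity FAILS
Primal feasibility (all g_i <= 0): OK
Dual feasibility (all lambda_i >= 0): OK
Complementary slackness (lambda_i * g_i(x) = 0 for all i): OK

Verdict: the first failing condition is stationarity -> stat.

stat


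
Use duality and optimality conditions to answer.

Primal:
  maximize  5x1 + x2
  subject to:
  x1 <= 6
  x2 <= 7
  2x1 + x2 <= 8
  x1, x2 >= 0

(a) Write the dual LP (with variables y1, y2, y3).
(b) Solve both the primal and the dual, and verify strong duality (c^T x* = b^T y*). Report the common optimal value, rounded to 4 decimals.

The standard primal-dual pair for 'max c^T x s.t. A x <= b, x >= 0' is:
  Dual:  min b^T y  s.t.  A^T y >= c,  y >= 0.

So the dual LP is:
  minimize  6y1 + 7y2 + 8y3
  subject to:
    y1 + 2y3 >= 5
    y2 + y3 >= 1
    y1, y2, y3 >= 0

Solving the primal: x* = (4, 0).
  primal value c^T x* = 20.
Solving the dual: y* = (0, 0, 2.5).
  dual value b^T y* = 20.
Strong duality: c^T x* = b^T y*. Confirmed.

20


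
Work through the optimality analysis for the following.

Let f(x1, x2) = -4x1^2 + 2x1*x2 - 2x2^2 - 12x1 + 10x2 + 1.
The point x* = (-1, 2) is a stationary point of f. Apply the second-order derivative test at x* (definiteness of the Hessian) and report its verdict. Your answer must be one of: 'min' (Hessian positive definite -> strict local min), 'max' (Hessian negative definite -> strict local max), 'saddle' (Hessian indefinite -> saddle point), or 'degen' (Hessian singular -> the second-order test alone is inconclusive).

Compute the Hessian H = grad^2 f:
  H = [[-8, 2], [2, -4]]
Verify stationarity: grad f(x*) = H x* + g = (0, 0).
Eigenvalues of H: -8.8284, -3.1716.
Both eigenvalues < 0, so H is negative definite -> x* is a strict local max.

max


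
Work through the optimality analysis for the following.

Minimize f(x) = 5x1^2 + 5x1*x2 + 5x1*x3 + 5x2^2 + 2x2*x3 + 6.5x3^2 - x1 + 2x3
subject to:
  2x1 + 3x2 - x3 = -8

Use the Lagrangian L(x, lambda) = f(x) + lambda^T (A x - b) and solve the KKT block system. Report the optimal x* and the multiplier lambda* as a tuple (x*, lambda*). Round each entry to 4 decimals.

Form the Lagrangian:
  L(x, lambda) = (1/2) x^T Q x + c^T x + lambda^T (A x - b)
Stationarity (grad_x L = 0): Q x + c + A^T lambda = 0.
Primal feasibility: A x = b.

This gives the KKT block system:
  [ Q   A^T ] [ x     ]   [-c ]
  [ A    0  ] [ lambda ] = [ b ]

Solving the linear system:
  x*      = (-0.826, -1.7968, 0.9577)
  lambda* = (6.7274)
  f(x*)   = 28.2802

x* = (-0.826, -1.7968, 0.9577), lambda* = (6.7274)


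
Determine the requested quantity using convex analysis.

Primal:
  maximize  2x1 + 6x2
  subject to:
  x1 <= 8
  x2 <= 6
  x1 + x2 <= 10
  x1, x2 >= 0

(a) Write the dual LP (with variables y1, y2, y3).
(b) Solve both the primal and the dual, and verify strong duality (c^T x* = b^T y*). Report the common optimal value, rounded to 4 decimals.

The standard primal-dual pair for 'max c^T x s.t. A x <= b, x >= 0' is:
  Dual:  min b^T y  s.t.  A^T y >= c,  y >= 0.

So the dual LP is:
  minimize  8y1 + 6y2 + 10y3
  subject to:
    y1 + y3 >= 2
    y2 + y3 >= 6
    y1, y2, y3 >= 0

Solving the primal: x* = (4, 6).
  primal value c^T x* = 44.
Solving the dual: y* = (0, 4, 2).
  dual value b^T y* = 44.
Strong duality: c^T x* = b^T y*. Confirmed.

44


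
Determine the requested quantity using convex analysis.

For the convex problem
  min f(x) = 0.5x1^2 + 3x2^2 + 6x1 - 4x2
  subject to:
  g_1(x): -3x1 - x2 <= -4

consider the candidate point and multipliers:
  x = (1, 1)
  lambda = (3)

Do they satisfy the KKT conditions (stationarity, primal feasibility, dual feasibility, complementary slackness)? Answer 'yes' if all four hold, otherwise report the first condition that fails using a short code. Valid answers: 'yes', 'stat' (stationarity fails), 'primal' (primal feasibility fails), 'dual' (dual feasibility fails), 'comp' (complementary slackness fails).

Gradient of f: grad f(x) = Q x + c = (7, 2)
Constraint values g_i(x) = a_i^T x - b_i:
  g_1((1, 1)) = 0
Stationarity residual: grad f(x) + sum_i lambda_i a_i = (-2, -1)
  -> stationarity FAILS
Primal feasibility (all g_i <= 0): OK
Dual feasibility (all lambda_i >= 0): OK
Complementary slackness (lambda_i * g_i(x) = 0 for all i): OK

Verdict: the first failing condition is stationarity -> stat.

stat


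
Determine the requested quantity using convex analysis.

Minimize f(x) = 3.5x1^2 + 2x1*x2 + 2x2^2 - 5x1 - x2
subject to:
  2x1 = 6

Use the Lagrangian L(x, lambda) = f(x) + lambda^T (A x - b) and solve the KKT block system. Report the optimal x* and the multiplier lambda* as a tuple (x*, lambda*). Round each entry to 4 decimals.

Form the Lagrangian:
  L(x, lambda) = (1/2) x^T Q x + c^T x + lambda^T (A x - b)
Stationarity (grad_x L = 0): Q x + c + A^T lambda = 0.
Primal feasibility: A x = b.

This gives the KKT block system:
  [ Q   A^T ] [ x     ]   [-c ]
  [ A    0  ] [ lambda ] = [ b ]

Solving the linear system:
  x*      = (3, -1.25)
  lambda* = (-6.75)
  f(x*)   = 13.375

x* = (3, -1.25), lambda* = (-6.75)


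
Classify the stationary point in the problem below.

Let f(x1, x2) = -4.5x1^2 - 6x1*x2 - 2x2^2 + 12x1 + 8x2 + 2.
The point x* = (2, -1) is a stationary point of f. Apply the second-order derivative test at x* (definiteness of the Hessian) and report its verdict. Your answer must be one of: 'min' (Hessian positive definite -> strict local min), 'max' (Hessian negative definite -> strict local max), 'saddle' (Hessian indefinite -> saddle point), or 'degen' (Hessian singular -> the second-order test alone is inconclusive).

Compute the Hessian H = grad^2 f:
  H = [[-9, -6], [-6, -4]]
Verify stationarity: grad f(x*) = H x* + g = (0, 0).
Eigenvalues of H: -13, 0.
H has a zero eigenvalue (singular; negative semidefinite but not definite), so H is neither positive definite, negative definite, nor indefinite. The second-order test alone is inconclusive -> degen.
(Indeed, f is constant along the null direction of H through x*, so x* is not a strict local extremum.)

degen


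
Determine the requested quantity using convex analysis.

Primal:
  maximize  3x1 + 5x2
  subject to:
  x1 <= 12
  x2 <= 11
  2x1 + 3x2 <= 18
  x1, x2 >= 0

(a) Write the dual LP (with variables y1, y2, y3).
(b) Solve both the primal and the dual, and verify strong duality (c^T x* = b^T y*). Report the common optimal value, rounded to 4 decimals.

The standard primal-dual pair for 'max c^T x s.t. A x <= b, x >= 0' is:
  Dual:  min b^T y  s.t.  A^T y >= c,  y >= 0.

So the dual LP is:
  minimize  12y1 + 11y2 + 18y3
  subject to:
    y1 + 2y3 >= 3
    y2 + 3y3 >= 5
    y1, y2, y3 >= 0

Solving the primal: x* = (0, 6).
  primal value c^T x* = 30.
Solving the dual: y* = (0, 0, 1.6667).
  dual value b^T y* = 30.
Strong duality: c^T x* = b^T y*. Confirmed.

30


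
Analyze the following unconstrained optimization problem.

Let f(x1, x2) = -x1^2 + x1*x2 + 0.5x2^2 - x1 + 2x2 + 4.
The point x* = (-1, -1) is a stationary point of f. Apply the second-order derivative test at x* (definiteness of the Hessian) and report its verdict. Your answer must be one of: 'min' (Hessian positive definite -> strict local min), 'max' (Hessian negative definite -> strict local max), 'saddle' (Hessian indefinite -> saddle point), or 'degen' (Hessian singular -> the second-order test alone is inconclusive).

Compute the Hessian H = grad^2 f:
  H = [[-2, 1], [1, 1]]
Verify stationarity: grad f(x*) = H x* + g = (0, 0).
Eigenvalues of H: -2.3028, 1.3028.
Eigenvalues have mixed signs, so H is indefinite -> x* is a saddle point.

saddle


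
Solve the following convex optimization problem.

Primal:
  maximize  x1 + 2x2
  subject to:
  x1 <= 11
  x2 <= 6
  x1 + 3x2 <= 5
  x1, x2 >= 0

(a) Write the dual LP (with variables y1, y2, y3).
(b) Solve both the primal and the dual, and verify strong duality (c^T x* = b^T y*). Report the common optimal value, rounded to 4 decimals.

The standard primal-dual pair for 'max c^T x s.t. A x <= b, x >= 0' is:
  Dual:  min b^T y  s.t.  A^T y >= c,  y >= 0.

So the dual LP is:
  minimize  11y1 + 6y2 + 5y3
  subject to:
    y1 + y3 >= 1
    y2 + 3y3 >= 2
    y1, y2, y3 >= 0

Solving the primal: x* = (5, 0).
  primal value c^T x* = 5.
Solving the dual: y* = (0, 0, 1).
  dual value b^T y* = 5.
Strong duality: c^T x* = b^T y*. Confirmed.

5


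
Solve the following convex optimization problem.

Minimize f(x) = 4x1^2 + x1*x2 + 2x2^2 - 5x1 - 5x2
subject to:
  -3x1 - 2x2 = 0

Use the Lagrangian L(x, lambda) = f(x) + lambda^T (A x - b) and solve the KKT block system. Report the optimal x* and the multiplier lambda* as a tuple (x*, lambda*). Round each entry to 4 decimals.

Form the Lagrangian:
  L(x, lambda) = (1/2) x^T Q x + c^T x + lambda^T (A x - b)
Stationarity (grad_x L = 0): Q x + c + A^T lambda = 0.
Primal feasibility: A x = b.

This gives the KKT block system:
  [ Q   A^T ] [ x     ]   [-c ]
  [ A    0  ] [ lambda ] = [ b ]

Solving the linear system:
  x*      = (-0.1786, 0.2679)
  lambda* = (-2.0536)
  f(x*)   = -0.2232

x* = (-0.1786, 0.2679), lambda* = (-2.0536)


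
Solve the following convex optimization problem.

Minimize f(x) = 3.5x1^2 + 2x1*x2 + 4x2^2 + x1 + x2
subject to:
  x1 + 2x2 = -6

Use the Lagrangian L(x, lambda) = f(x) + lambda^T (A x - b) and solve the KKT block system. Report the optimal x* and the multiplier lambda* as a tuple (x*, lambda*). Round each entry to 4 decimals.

Form the Lagrangian:
  L(x, lambda) = (1/2) x^T Q x + c^T x + lambda^T (A x - b)
Stationarity (grad_x L = 0): Q x + c + A^T lambda = 0.
Primal feasibility: A x = b.

This gives the KKT block system:
  [ Q   A^T ] [ x     ]   [-c ]
  [ A    0  ] [ lambda ] = [ b ]

Solving the linear system:
  x*      = (-0.9286, -2.5357)
  lambda* = (10.5714)
  f(x*)   = 29.9821

x* = (-0.9286, -2.5357), lambda* = (10.5714)


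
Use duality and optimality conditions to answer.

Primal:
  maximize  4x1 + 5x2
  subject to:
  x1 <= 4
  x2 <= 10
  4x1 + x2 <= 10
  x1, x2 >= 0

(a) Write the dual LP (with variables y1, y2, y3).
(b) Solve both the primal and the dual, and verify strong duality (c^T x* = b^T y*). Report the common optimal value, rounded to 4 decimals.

The standard primal-dual pair for 'max c^T x s.t. A x <= b, x >= 0' is:
  Dual:  min b^T y  s.t.  A^T y >= c,  y >= 0.

So the dual LP is:
  minimize  4y1 + 10y2 + 10y3
  subject to:
    y1 + 4y3 >= 4
    y2 + y3 >= 5
    y1, y2, y3 >= 0

Solving the primal: x* = (0, 10).
  primal value c^T x* = 50.
Solving the dual: y* = (0, 4, 1).
  dual value b^T y* = 50.
Strong duality: c^T x* = b^T y*. Confirmed.

50


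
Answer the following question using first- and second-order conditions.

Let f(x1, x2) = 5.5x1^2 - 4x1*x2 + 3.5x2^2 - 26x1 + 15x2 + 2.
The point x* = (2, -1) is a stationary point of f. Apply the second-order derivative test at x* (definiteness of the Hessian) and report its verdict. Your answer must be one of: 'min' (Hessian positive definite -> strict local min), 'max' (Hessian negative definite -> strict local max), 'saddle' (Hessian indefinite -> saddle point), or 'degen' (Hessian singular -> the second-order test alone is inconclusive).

Compute the Hessian H = grad^2 f:
  H = [[11, -4], [-4, 7]]
Verify stationarity: grad f(x*) = H x* + g = (0, 0).
Eigenvalues of H: 4.5279, 13.4721.
Both eigenvalues > 0, so H is positive definite -> x* is a strict local min.

min


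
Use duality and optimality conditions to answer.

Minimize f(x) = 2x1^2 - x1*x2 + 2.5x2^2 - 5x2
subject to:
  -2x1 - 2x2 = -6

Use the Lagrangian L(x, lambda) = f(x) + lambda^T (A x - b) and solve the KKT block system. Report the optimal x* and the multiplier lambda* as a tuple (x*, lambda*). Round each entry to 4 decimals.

Form the Lagrangian:
  L(x, lambda) = (1/2) x^T Q x + c^T x + lambda^T (A x - b)
Stationarity (grad_x L = 0): Q x + c + A^T lambda = 0.
Primal feasibility: A x = b.

This gives the KKT block system:
  [ Q   A^T ] [ x     ]   [-c ]
  [ A    0  ] [ lambda ] = [ b ]

Solving the linear system:
  x*      = (1.1818, 1.8182)
  lambda* = (1.4545)
  f(x*)   = -0.1818

x* = (1.1818, 1.8182), lambda* = (1.4545)


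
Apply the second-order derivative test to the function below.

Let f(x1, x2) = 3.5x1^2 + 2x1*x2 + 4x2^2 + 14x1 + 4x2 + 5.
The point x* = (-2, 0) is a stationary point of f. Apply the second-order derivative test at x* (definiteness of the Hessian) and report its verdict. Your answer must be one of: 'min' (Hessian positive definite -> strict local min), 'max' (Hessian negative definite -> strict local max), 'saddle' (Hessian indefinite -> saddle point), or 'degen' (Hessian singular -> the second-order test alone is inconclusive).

Compute the Hessian H = grad^2 f:
  H = [[7, 2], [2, 8]]
Verify stationarity: grad f(x*) = H x* + g = (0, 0).
Eigenvalues of H: 5.4384, 9.5616.
Both eigenvalues > 0, so H is positive definite -> x* is a strict local min.

min


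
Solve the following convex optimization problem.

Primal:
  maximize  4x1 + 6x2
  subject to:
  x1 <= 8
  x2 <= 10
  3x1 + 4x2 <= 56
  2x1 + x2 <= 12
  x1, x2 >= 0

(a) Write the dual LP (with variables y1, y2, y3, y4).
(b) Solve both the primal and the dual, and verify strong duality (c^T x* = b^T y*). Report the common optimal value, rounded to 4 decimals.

The standard primal-dual pair for 'max c^T x s.t. A x <= b, x >= 0' is:
  Dual:  min b^T y  s.t.  A^T y >= c,  y >= 0.

So the dual LP is:
  minimize  8y1 + 10y2 + 56y3 + 12y4
  subject to:
    y1 + 3y3 + 2y4 >= 4
    y2 + 4y3 + y4 >= 6
    y1, y2, y3, y4 >= 0

Solving the primal: x* = (1, 10).
  primal value c^T x* = 64.
Solving the dual: y* = (0, 4, 0, 2).
  dual value b^T y* = 64.
Strong duality: c^T x* = b^T y*. Confirmed.

64


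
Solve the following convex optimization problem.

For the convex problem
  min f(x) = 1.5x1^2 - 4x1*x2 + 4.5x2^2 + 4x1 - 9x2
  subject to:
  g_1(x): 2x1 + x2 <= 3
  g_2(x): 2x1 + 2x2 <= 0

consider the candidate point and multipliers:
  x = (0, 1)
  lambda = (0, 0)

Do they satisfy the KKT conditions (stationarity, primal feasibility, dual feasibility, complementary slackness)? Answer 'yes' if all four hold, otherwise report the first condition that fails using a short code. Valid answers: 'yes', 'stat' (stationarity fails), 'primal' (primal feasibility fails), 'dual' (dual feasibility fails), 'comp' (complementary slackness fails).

Gradient of f: grad f(x) = Q x + c = (0, 0)
Constraint values g_i(x) = a_i^T x - b_i:
  g_1((0, 1)) = -2
  g_2((0, 1)) = 2
Stationarity residual: grad f(x) + sum_i lambda_i a_i = (0, 0)
  -> stationarity OK
Primal feasibility (all g_i <= 0): FAILS
Dual feasibility (all lambda_i >= 0): OK
Complementary slackness (lambda_i * g_i(x) = 0 for all i): OK

Verdict: the first failing condition is primal_feasibility -> primal.

primal


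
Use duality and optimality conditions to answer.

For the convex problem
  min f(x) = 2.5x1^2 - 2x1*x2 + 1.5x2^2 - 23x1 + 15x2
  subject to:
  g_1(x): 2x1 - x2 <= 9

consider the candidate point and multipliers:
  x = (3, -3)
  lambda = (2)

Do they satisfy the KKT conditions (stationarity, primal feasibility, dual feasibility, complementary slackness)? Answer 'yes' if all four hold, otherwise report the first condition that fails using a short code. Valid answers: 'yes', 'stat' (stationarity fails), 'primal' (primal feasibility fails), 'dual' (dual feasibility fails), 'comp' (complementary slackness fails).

Gradient of f: grad f(x) = Q x + c = (-2, 0)
Constraint values g_i(x) = a_i^T x - b_i:
  g_1((3, -3)) = 0
Stationarity residual: grad f(x) + sum_i lambda_i a_i = (2, -2)
  -> stationarity FAILS
Primal feasibility (all g_i <= 0): OK
Dual feasibility (all lambda_i >= 0): OK
Complementary slackness (lambda_i * g_i(x) = 0 for all i): OK

Verdict: the first failing condition is stationarity -> stat.

stat


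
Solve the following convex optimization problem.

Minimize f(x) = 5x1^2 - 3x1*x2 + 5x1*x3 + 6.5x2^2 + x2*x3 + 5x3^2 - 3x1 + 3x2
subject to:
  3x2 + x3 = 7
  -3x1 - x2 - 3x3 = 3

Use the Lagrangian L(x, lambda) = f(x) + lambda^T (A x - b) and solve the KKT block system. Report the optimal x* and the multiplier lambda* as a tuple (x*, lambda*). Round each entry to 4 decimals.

Form the Lagrangian:
  L(x, lambda) = (1/2) x^T Q x + c^T x + lambda^T (A x - b)
Stationarity (grad_x L = 0): Q x + c + A^T lambda = 0.
Primal feasibility: A x = b.

This gives the KKT block system:
  [ Q   A^T ] [ x     ]   [-c ]
  [ A    0  ] [ lambda ] = [ b ]

Solving the linear system:
  x*      = (-1.1957, 2.5516, -0.6549)
  lambda* = (-15.9106, -8.6287)
  f(x*)   = 74.2512

x* = (-1.1957, 2.5516, -0.6549), lambda* = (-15.9106, -8.6287)


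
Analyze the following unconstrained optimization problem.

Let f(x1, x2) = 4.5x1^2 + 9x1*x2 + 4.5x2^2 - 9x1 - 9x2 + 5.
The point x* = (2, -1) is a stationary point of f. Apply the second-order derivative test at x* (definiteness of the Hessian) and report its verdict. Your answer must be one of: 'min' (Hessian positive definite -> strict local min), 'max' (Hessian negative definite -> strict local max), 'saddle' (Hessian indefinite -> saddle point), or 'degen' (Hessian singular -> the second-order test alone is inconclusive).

Compute the Hessian H = grad^2 f:
  H = [[9, 9], [9, 9]]
Verify stationarity: grad f(x*) = H x* + g = (0, 0).
Eigenvalues of H: 0, 18.
H has a zero eigenvalue (singular; positive semidefinite but not definite), so H is neither positive definite, negative definite, nor indefinite. The second-order test alone is inconclusive -> degen.
(Indeed, f is constant along the null direction of H through x*, so x* is not a strict local extremum.)

degen


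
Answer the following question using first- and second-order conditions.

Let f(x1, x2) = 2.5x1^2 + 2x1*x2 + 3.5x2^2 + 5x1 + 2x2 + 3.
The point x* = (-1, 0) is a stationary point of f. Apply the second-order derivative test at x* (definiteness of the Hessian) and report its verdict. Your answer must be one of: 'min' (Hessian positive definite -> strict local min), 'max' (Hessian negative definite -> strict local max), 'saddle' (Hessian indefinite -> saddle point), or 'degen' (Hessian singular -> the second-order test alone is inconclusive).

Compute the Hessian H = grad^2 f:
  H = [[5, 2], [2, 7]]
Verify stationarity: grad f(x*) = H x* + g = (0, 0).
Eigenvalues of H: 3.7639, 8.2361.
Both eigenvalues > 0, so H is positive definite -> x* is a strict local min.

min


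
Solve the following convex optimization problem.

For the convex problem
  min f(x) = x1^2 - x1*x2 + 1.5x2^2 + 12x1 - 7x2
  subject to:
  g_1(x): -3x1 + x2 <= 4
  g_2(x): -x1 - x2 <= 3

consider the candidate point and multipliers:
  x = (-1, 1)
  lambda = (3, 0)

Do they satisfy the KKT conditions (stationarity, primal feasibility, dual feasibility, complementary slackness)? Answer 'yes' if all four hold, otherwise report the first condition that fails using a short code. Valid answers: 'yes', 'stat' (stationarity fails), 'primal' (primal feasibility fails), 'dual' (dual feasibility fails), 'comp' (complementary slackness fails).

Gradient of f: grad f(x) = Q x + c = (9, -3)
Constraint values g_i(x) = a_i^T x - b_i:
  g_1((-1, 1)) = 0
  g_2((-1, 1)) = -3
Stationarity residual: grad f(x) + sum_i lambda_i a_i = (0, 0)
  -> stationarity OK
Primal feasibility (all g_i <= 0): OK
Dual feasibility (all lambda_i >= 0): OK
Complementary slackness (lambda_i * g_i(x) = 0 for all i): OK

Verdict: yes, KKT holds.

yes


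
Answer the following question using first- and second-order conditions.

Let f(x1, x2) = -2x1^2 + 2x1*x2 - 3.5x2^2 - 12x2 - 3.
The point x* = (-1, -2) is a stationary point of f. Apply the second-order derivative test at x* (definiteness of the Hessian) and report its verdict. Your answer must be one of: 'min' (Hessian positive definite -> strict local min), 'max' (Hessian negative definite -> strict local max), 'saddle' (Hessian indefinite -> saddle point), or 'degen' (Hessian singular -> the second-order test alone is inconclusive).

Compute the Hessian H = grad^2 f:
  H = [[-4, 2], [2, -7]]
Verify stationarity: grad f(x*) = H x* + g = (0, 0).
Eigenvalues of H: -8, -3.
Both eigenvalues < 0, so H is negative definite -> x* is a strict local max.

max


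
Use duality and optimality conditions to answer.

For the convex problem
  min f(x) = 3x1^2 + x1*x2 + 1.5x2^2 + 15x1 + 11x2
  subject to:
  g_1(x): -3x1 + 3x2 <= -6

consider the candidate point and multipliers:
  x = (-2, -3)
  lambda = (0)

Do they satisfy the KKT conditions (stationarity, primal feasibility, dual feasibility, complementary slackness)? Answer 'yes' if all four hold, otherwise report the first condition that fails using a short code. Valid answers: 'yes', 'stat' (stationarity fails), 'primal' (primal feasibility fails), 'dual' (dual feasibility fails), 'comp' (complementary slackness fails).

Gradient of f: grad f(x) = Q x + c = (0, 0)
Constraint values g_i(x) = a_i^T x - b_i:
  g_1((-2, -3)) = 3
Stationarity residual: grad f(x) + sum_i lambda_i a_i = (0, 0)
  -> stationarity OK
Primal feasibility (all g_i <= 0): FAILS
Dual feasibility (all lambda_i >= 0): OK
Complementary slackness (lambda_i * g_i(x) = 0 for all i): OK

Verdict: the first failing condition is primal_feasibility -> primal.

primal


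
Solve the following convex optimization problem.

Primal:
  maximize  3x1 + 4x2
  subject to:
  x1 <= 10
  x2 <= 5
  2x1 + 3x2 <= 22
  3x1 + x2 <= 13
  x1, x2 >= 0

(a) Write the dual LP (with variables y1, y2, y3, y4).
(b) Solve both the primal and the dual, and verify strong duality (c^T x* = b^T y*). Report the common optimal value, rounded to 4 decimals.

The standard primal-dual pair for 'max c^T x s.t. A x <= b, x >= 0' is:
  Dual:  min b^T y  s.t.  A^T y >= c,  y >= 0.

So the dual LP is:
  minimize  10y1 + 5y2 + 22y3 + 13y4
  subject to:
    y1 + 2y3 + 3y4 >= 3
    y2 + 3y3 + y4 >= 4
    y1, y2, y3, y4 >= 0

Solving the primal: x* = (2.6667, 5).
  primal value c^T x* = 28.
Solving the dual: y* = (0, 3, 0, 1).
  dual value b^T y* = 28.
Strong duality: c^T x* = b^T y*. Confirmed.

28


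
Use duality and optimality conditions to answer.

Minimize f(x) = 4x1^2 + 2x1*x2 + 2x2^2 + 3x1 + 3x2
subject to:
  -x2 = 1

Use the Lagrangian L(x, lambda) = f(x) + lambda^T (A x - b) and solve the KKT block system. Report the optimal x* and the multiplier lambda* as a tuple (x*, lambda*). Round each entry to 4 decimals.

Form the Lagrangian:
  L(x, lambda) = (1/2) x^T Q x + c^T x + lambda^T (A x - b)
Stationarity (grad_x L = 0): Q x + c + A^T lambda = 0.
Primal feasibility: A x = b.

This gives the KKT block system:
  [ Q   A^T ] [ x     ]   [-c ]
  [ A    0  ] [ lambda ] = [ b ]

Solving the linear system:
  x*      = (-0.125, -1)
  lambda* = (-1.25)
  f(x*)   = -1.0625

x* = (-0.125, -1), lambda* = (-1.25)


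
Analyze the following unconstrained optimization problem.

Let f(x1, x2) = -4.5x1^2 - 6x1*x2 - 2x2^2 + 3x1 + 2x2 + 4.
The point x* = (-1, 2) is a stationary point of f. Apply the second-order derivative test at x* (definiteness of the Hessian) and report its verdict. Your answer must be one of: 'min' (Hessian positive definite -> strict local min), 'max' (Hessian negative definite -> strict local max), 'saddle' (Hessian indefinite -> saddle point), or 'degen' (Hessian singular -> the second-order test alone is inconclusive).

Compute the Hessian H = grad^2 f:
  H = [[-9, -6], [-6, -4]]
Verify stationarity: grad f(x*) = H x* + g = (0, 0).
Eigenvalues of H: -13, 0.
H has a zero eigenvalue (singular; negative semidefinite but not definite), so H is neither positive definite, negative definite, nor indefinite. The second-order test alone is inconclusive -> degen.
(Indeed, f is constant along the null direction of H through x*, so x* is not a strict local extremum.)

degen


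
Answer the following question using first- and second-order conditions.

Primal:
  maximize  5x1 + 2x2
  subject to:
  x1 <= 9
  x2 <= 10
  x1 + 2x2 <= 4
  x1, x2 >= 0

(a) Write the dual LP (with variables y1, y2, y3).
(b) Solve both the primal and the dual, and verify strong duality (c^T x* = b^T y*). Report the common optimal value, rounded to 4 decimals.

The standard primal-dual pair for 'max c^T x s.t. A x <= b, x >= 0' is:
  Dual:  min b^T y  s.t.  A^T y >= c,  y >= 0.

So the dual LP is:
  minimize  9y1 + 10y2 + 4y3
  subject to:
    y1 + y3 >= 5
    y2 + 2y3 >= 2
    y1, y2, y3 >= 0

Solving the primal: x* = (4, 0).
  primal value c^T x* = 20.
Solving the dual: y* = (0, 0, 5).
  dual value b^T y* = 20.
Strong duality: c^T x* = b^T y*. Confirmed.

20


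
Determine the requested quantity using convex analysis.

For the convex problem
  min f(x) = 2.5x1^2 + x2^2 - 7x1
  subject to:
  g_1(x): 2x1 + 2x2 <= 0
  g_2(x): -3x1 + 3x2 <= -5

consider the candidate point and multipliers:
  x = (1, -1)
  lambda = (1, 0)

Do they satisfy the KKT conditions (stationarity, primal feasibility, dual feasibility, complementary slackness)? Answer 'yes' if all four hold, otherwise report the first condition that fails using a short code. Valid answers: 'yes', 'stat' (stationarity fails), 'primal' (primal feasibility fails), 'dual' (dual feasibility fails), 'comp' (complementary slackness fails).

Gradient of f: grad f(x) = Q x + c = (-2, -2)
Constraint values g_i(x) = a_i^T x - b_i:
  g_1((1, -1)) = 0
  g_2((1, -1)) = -1
Stationarity residual: grad f(x) + sum_i lambda_i a_i = (0, 0)
  -> stationarity OK
Primal feasibility (all g_i <= 0): OK
Dual feasibility (all lambda_i >= 0): OK
Complementary slackness (lambda_i * g_i(x) = 0 for all i): OK

Verdict: yes, KKT holds.

yes
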